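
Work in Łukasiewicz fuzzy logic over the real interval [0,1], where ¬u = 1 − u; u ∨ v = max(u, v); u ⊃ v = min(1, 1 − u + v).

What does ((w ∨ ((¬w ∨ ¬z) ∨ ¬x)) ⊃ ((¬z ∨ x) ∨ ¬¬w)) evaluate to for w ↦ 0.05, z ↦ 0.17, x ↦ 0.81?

0.88

¬w: Łukasiewicz ¬ gives 1 − 0.05 = 0.95
¬z: Łukasiewicz ¬ gives 1 − 0.17 = 0.83
(¬w ∨ ¬z) = max(0.95, 0.83) = 0.95
¬x: Łukasiewicz ¬ gives 1 − 0.81 = 0.19
((¬w ∨ ¬z) ∨ ¬x) = max(0.95, 0.19) = 0.95
(w ∨ ((¬w ∨ ¬z) ∨ ¬x)) = max(0.05, 0.95) = 0.95
¬z: Łukasiewicz ¬ gives 1 − 0.17 = 0.83
(¬z ∨ x) = max(0.83, 0.81) = 0.83
¬w: Łukasiewicz ¬ gives 1 − 0.05 = 0.95
¬¬w: Łukasiewicz ¬ gives 1 − 0.95 = 0.05
((¬z ∨ x) ∨ ¬¬w) = max(0.83, 0.05) = 0.83
((w ∨ ((¬w ∨ ¬z) ∨ ¬x)) ⊃ ((¬z ∨ x) ∨ ¬¬w)): min(1, 1 − 0.95 + 0.83) = 0.88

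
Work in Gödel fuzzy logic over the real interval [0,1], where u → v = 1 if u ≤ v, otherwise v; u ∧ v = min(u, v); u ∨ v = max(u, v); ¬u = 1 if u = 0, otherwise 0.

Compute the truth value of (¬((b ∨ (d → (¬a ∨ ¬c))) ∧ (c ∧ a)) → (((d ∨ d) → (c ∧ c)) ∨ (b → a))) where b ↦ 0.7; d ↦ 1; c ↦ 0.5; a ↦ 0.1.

1.00

¬a: Gödel ¬ of 0.1 = 0 (operand ≠ 0)
¬c: Gödel ¬ of 0.5 = 0 (operand ≠ 0)
(¬a ∨ ¬c) = max(0, 0) = 0
(d → (¬a ∨ ¬c)): 1 > 0, so result = 0
(b ∨ (d → (¬a ∨ ¬c))) = max(0.7, 0) = 0.7
(c ∧ a) = min(0.5, 0.1) = 0.1
((b ∨ (d → (¬a ∨ ¬c))) ∧ (c ∧ a)) = min(0.7, 0.1) = 0.1
¬((b ∨ (d → (¬a ∨ ¬c))) ∧ (c ∧ a)): Gödel ¬ of 0.1 = 0 (operand ≠ 0)
(d ∨ d) = max(1, 1) = 1
(c ∧ c) = min(0.5, 0.5) = 0.5
((d ∨ d) → (c ∧ c)): 1 > 0.5, so result = 0.5
(b → a): 0.7 > 0.1, so result = 0.1
(((d ∨ d) → (c ∧ c)) ∨ (b → a)) = max(0.5, 0.1) = 0.5
(¬((b ∨ (d → (¬a ∨ ¬c))) ∧ (c ∧ a)) → (((d ∨ d) → (c ∧ c)) ∨ (b → a))): 0 ≤ 0.5, so result = 1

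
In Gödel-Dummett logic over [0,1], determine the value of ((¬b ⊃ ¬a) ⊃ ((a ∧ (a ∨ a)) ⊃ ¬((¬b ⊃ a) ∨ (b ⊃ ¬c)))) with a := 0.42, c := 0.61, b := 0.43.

0.00

¬b: Gödel ¬ of 0.43 = 0 (operand ≠ 0)
¬a: Gödel ¬ of 0.42 = 0 (operand ≠ 0)
(¬b ⊃ ¬a): 0 ≤ 0, so result = 1
(a ∨ a) = max(0.42, 0.42) = 0.42
(a ∧ (a ∨ a)) = min(0.42, 0.42) = 0.42
¬b: Gödel ¬ of 0.43 = 0 (operand ≠ 0)
(¬b ⊃ a): 0 ≤ 0.42, so result = 1
¬c: Gödel ¬ of 0.61 = 0 (operand ≠ 0)
(b ⊃ ¬c): 0.43 > 0, so result = 0
((¬b ⊃ a) ∨ (b ⊃ ¬c)) = max(1, 0) = 1
¬((¬b ⊃ a) ∨ (b ⊃ ¬c)): Gödel ¬ of 1 = 0 (operand ≠ 0)
((a ∧ (a ∨ a)) ⊃ ¬((¬b ⊃ a) ∨ (b ⊃ ¬c))): 0.42 > 0, so result = 0
((¬b ⊃ ¬a) ⊃ ((a ∧ (a ∨ a)) ⊃ ¬((¬b ⊃ a) ∨ (b ⊃ ¬c)))): 1 > 0, so result = 0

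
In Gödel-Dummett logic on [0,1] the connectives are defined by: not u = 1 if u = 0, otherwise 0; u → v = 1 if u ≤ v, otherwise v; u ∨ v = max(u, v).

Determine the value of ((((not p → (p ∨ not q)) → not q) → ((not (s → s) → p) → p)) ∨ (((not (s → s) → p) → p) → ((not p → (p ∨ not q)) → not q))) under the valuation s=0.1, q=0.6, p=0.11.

not p: Gödel ¬ of 0.11 = 0 (operand ≠ 0)
not q: Gödel ¬ of 0.6 = 0 (operand ≠ 0)
(p ∨ not q) = max(0.11, 0) = 0.11
(not p → (p ∨ not q)): 0 ≤ 0.11, so result = 1
not q: Gödel ¬ of 0.6 = 0 (operand ≠ 0)
((not p → (p ∨ not q)) → not q): 1 > 0, so result = 0
(s → s): 0.1 ≤ 0.1, so result = 1
not (s → s): Gödel ¬ of 1 = 0 (operand ≠ 0)
(not (s → s) → p): 0 ≤ 0.11, so result = 1
((not (s → s) → p) → p): 1 > 0.11, so result = 0.11
(((not p → (p ∨ not q)) → not q) → ((not (s → s) → p) → p)): 0 ≤ 0.11, so result = 1
(s → s): 0.1 ≤ 0.1, so result = 1
not (s → s): Gödel ¬ of 1 = 0 (operand ≠ 0)
(not (s → s) → p): 0 ≤ 0.11, so result = 1
((not (s → s) → p) → p): 1 > 0.11, so result = 0.11
not p: Gödel ¬ of 0.11 = 0 (operand ≠ 0)
not q: Gödel ¬ of 0.6 = 0 (operand ≠ 0)
(p ∨ not q) = max(0.11, 0) = 0.11
(not p → (p ∨ not q)): 0 ≤ 0.11, so result = 1
not q: Gödel ¬ of 0.6 = 0 (operand ≠ 0)
((not p → (p ∨ not q)) → not q): 1 > 0, so result = 0
(((not (s → s) → p) → p) → ((not p → (p ∨ not q)) → not q)): 0.11 > 0, so result = 0
((((not p → (p ∨ not q)) → not q) → ((not (s → s) → p) → p)) ∨ (((not (s → s) → p) → p) → ((not p → (p ∨ not q)) → not q))) = max(1, 0) = 1

1.00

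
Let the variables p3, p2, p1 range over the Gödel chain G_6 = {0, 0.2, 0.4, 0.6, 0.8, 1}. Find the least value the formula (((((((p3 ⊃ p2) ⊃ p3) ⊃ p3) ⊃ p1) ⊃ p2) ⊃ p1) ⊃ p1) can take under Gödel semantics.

0.20

The minimum is attained at p3 = 0, p2 = 0, p1 = 0.2:
  (p3 ⊃ p2): 0 ≤ 0, so result = 1
  ((p3 ⊃ p2) ⊃ p3): 1 > 0, so result = 0
  (((p3 ⊃ p2) ⊃ p3) ⊃ p3): 0 ≤ 0, so result = 1
  ((((p3 ⊃ p2) ⊃ p3) ⊃ p3) ⊃ p1): 1 > 0.2, so result = 0.2
  (((((p3 ⊃ p2) ⊃ p3) ⊃ p3) ⊃ p1) ⊃ p2): 0.2 > 0, so result = 0
  ((((((p3 ⊃ p2) ⊃ p3) ⊃ p3) ⊃ p1) ⊃ p2) ⊃ p1): 0 ≤ 0.2, so result = 1
  (((((((p3 ⊃ p2) ⊃ p3) ⊃ p3) ⊃ p1) ⊃ p2) ⊃ p1) ⊃ p1): 1 > 0.2, so result = 0.2
Checking all 216 assignments confirms none give a value below 0.20.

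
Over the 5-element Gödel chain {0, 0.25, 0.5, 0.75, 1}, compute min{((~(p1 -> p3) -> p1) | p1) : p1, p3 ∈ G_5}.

The minimum is attained at p1 = 0.25, p3 = 0:
  (p1 -> p3): 0.25 > 0, so result = 0
  ~(p1 -> p3): Gödel ¬ of 0 = 1 (operand is 0)
  (~(p1 -> p3) -> p1): 1 > 0.25, so result = 0.25
  ((~(p1 -> p3) -> p1) | p1) = max(0.25, 0.25) = 0.25
Checking all 25 assignments confirms none give a value below 0.25.

0.25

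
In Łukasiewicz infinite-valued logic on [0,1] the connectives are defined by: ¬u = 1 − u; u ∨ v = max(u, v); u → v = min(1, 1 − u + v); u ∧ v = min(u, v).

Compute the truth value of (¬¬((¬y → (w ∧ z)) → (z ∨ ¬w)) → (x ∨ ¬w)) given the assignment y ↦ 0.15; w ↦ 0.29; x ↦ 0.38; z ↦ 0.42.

0.71

¬y: Łukasiewicz ¬ gives 1 − 0.15 = 0.85
(w ∧ z) = min(0.29, 0.42) = 0.29
(¬y → (w ∧ z)): min(1, 1 − 0.85 + 0.29) = 0.44
¬w: Łukasiewicz ¬ gives 1 − 0.29 = 0.71
(z ∨ ¬w) = max(0.42, 0.71) = 0.71
((¬y → (w ∧ z)) → (z ∨ ¬w)): min(1, 1 − 0.44 + 0.71) = 1
¬((¬y → (w ∧ z)) → (z ∨ ¬w)): Łukasiewicz ¬ gives 1 − 1 = 0
¬¬((¬y → (w ∧ z)) → (z ∨ ¬w)): Łukasiewicz ¬ gives 1 − 0 = 1
¬w: Łukasiewicz ¬ gives 1 − 0.29 = 0.71
(x ∨ ¬w) = max(0.38, 0.71) = 0.71
(¬¬((¬y → (w ∧ z)) → (z ∨ ¬w)) → (x ∨ ¬w)): min(1, 1 − 1 + 0.71) = 0.71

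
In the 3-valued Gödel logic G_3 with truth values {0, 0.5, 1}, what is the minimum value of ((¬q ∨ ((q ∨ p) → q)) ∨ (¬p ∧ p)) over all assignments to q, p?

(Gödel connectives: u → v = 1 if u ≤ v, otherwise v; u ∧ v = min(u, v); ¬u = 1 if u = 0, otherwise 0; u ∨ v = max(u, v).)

The minimum is attained at q = 0.5, p = 1:
  ¬q: Gödel ¬ of 0.5 = 0 (operand ≠ 0)
  (q ∨ p) = max(0.5, 1) = 1
  ((q ∨ p) → q): 1 > 0.5, so result = 0.5
  (¬q ∨ ((q ∨ p) → q)) = max(0, 0.5) = 0.5
  ¬p: Gödel ¬ of 1 = 0 (operand ≠ 0)
  (¬p ∧ p) = min(0, 1) = 0
  ((¬q ∨ ((q ∨ p) → q)) ∨ (¬p ∧ p)) = max(0.5, 0) = 0.5
Checking all 9 assignments confirms none give a value below 0.50.

0.50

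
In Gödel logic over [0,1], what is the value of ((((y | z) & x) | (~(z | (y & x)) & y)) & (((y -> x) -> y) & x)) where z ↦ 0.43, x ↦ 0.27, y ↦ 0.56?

0.27

(y | z) = max(0.56, 0.43) = 0.56
((y | z) & x) = min(0.56, 0.27) = 0.27
(y & x) = min(0.56, 0.27) = 0.27
(z | (y & x)) = max(0.43, 0.27) = 0.43
~(z | (y & x)): Gödel ¬ of 0.43 = 0 (operand ≠ 0)
(~(z | (y & x)) & y) = min(0, 0.56) = 0
(((y | z) & x) | (~(z | (y & x)) & y)) = max(0.27, 0) = 0.27
(y -> x): 0.56 > 0.27, so result = 0.27
((y -> x) -> y): 0.27 ≤ 0.56, so result = 1
(((y -> x) -> y) & x) = min(1, 0.27) = 0.27
((((y | z) & x) | (~(z | (y & x)) & y)) & (((y -> x) -> y) & x)) = min(0.27, 0.27) = 0.27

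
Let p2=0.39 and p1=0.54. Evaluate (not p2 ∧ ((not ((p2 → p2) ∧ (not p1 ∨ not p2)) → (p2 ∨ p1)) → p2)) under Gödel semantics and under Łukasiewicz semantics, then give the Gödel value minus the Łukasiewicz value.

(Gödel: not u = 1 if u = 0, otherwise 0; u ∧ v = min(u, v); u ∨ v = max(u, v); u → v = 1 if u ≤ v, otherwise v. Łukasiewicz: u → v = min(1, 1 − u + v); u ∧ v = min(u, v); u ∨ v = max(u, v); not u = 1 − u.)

-0.39

Gödel evaluation:
  not p2: Gödel ¬ of 0.39 = 0 (operand ≠ 0)
  (p2 → p2): 0.39 ≤ 0.39, so result = 1
  not p1: Gödel ¬ of 0.54 = 0 (operand ≠ 0)
  not p2: Gödel ¬ of 0.39 = 0 (operand ≠ 0)
  (not p1 ∨ not p2) = max(0, 0) = 0
  ((p2 → p2) ∧ (not p1 ∨ not p2)) = min(1, 0) = 0
  not ((p2 → p2) ∧ (not p1 ∨ not p2)): Gödel ¬ of 0 = 1 (operand is 0)
  (p2 ∨ p1) = max(0.39, 0.54) = 0.54
  (not ((p2 → p2) ∧ (not p1 ∨ not p2)) → (p2 ∨ p1)): 1 > 0.54, so result = 0.54
  ((not ((p2 → p2) ∧ (not p1 ∨ not p2)) → (p2 ∨ p1)) → p2): 0.54 > 0.39, so result = 0.39
  (not p2 ∧ ((not ((p2 → p2) ∧ (not p1 ∨ not p2)) → (p2 ∨ p1)) → p2)) = min(0, 0.39) = 0
  Gödel value = 0
Łukasiewicz evaluation:
  not p2: Łukasiewicz ¬ gives 1 − 0.39 = 0.61
  (p2 → p2): min(1, 1 − 0.39 + 0.39) = 1
  not p1: Łukasiewicz ¬ gives 1 − 0.54 = 0.46
  not p2: Łukasiewicz ¬ gives 1 − 0.39 = 0.61
  (not p1 ∨ not p2) = max(0.46, 0.61) = 0.61
  ((p2 → p2) ∧ (not p1 ∨ not p2)) = min(1, 0.61) = 0.61
  not ((p2 → p2) ∧ (not p1 ∨ not p2)): Łukasiewicz ¬ gives 1 − 0.61 = 0.39
  (p2 ∨ p1) = max(0.39, 0.54) = 0.54
  (not ((p2 → p2) ∧ (not p1 ∨ not p2)) → (p2 ∨ p1)): min(1, 1 − 0.39 + 0.54) = 1
  ((not ((p2 → p2) ∧ (not p1 ∨ not p2)) → (p2 ∨ p1)) → p2): min(1, 1 − 1 + 0.39) = 0.39
  (not p2 ∧ ((not ((p2 → p2) ∧ (not p1 ∨ not p2)) → (p2 ∨ p1)) → p2)) = min(0.61, 0.39) = 0.39
  Łukasiewicz value = 0.39
Difference: 0 − 0.39 = -0.39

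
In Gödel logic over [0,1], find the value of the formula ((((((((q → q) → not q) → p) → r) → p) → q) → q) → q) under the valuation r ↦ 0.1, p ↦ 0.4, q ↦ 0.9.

(q → q): 0.9 ≤ 0.9, so result = 1
not q: Gödel ¬ of 0.9 = 0 (operand ≠ 0)
((q → q) → not q): 1 > 0, so result = 0
(((q → q) → not q) → p): 0 ≤ 0.4, so result = 1
((((q → q) → not q) → p) → r): 1 > 0.1, so result = 0.1
(((((q → q) → not q) → p) → r) → p): 0.1 ≤ 0.4, so result = 1
((((((q → q) → not q) → p) → r) → p) → q): 1 > 0.9, so result = 0.9
(((((((q → q) → not q) → p) → r) → p) → q) → q): 0.9 ≤ 0.9, so result = 1
((((((((q → q) → not q) → p) → r) → p) → q) → q) → q): 1 > 0.9, so result = 0.9

0.90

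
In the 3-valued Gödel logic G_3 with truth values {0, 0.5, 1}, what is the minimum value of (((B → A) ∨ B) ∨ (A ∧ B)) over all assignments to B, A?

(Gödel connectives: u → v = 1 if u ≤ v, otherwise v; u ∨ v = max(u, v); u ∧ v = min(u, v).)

The minimum is attained at B = 0.5, A = 0:
  (B → A): 0.5 > 0, so result = 0
  ((B → A) ∨ B) = max(0, 0.5) = 0.5
  (A ∧ B) = min(0, 0.5) = 0
  (((B → A) ∨ B) ∨ (A ∧ B)) = max(0.5, 0) = 0.5
Checking all 9 assignments confirms none give a value below 0.50.

0.50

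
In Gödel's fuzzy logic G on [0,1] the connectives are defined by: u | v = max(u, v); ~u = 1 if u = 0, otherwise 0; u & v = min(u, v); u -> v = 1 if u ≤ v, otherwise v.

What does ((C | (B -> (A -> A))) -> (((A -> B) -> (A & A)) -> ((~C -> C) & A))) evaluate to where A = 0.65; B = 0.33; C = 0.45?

0.65

(A -> A): 0.65 ≤ 0.65, so result = 1
(B -> (A -> A)): 0.33 ≤ 1, so result = 1
(C | (B -> (A -> A))) = max(0.45, 1) = 1
(A -> B): 0.65 > 0.33, so result = 0.33
(A & A) = min(0.65, 0.65) = 0.65
((A -> B) -> (A & A)): 0.33 ≤ 0.65, so result = 1
~C: Gödel ¬ of 0.45 = 0 (operand ≠ 0)
(~C -> C): 0 ≤ 0.45, so result = 1
((~C -> C) & A) = min(1, 0.65) = 0.65
(((A -> B) -> (A & A)) -> ((~C -> C) & A)): 1 > 0.65, so result = 0.65
((C | (B -> (A -> A))) -> (((A -> B) -> (A & A)) -> ((~C -> C) & A))): 1 > 0.65, so result = 0.65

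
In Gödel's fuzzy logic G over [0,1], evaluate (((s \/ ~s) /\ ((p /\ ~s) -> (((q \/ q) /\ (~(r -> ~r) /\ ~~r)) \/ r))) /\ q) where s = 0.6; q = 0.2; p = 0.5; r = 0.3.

0.20

~s: Gödel ¬ of 0.6 = 0 (operand ≠ 0)
(s \/ ~s) = max(0.6, 0) = 0.6
~s: Gödel ¬ of 0.6 = 0 (operand ≠ 0)
(p /\ ~s) = min(0.5, 0) = 0
(q \/ q) = max(0.2, 0.2) = 0.2
~r: Gödel ¬ of 0.3 = 0 (operand ≠ 0)
(r -> ~r): 0.3 > 0, so result = 0
~(r -> ~r): Gödel ¬ of 0 = 1 (operand is 0)
~r: Gödel ¬ of 0.3 = 0 (operand ≠ 0)
~~r: Gödel ¬ of 0 = 1 (operand is 0)
(~(r -> ~r) /\ ~~r) = min(1, 1) = 1
((q \/ q) /\ (~(r -> ~r) /\ ~~r)) = min(0.2, 1) = 0.2
(((q \/ q) /\ (~(r -> ~r) /\ ~~r)) \/ r) = max(0.2, 0.3) = 0.3
((p /\ ~s) -> (((q \/ q) /\ (~(r -> ~r) /\ ~~r)) \/ r)): 0 ≤ 0.3, so result = 1
((s \/ ~s) /\ ((p /\ ~s) -> (((q \/ q) /\ (~(r -> ~r) /\ ~~r)) \/ r))) = min(0.6, 1) = 0.6
(((s \/ ~s) /\ ((p /\ ~s) -> (((q \/ q) /\ (~(r -> ~r) /\ ~~r)) \/ r))) /\ q) = min(0.6, 0.2) = 0.2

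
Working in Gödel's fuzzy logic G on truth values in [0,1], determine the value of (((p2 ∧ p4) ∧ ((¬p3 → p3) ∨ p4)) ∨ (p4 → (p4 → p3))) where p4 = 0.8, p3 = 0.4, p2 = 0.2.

0.40

(p2 ∧ p4) = min(0.2, 0.8) = 0.2
¬p3: Gödel ¬ of 0.4 = 0 (operand ≠ 0)
(¬p3 → p3): 0 ≤ 0.4, so result = 1
((¬p3 → p3) ∨ p4) = max(1, 0.8) = 1
((p2 ∧ p4) ∧ ((¬p3 → p3) ∨ p4)) = min(0.2, 1) = 0.2
(p4 → p3): 0.8 > 0.4, so result = 0.4
(p4 → (p4 → p3)): 0.8 > 0.4, so result = 0.4
(((p2 ∧ p4) ∧ ((¬p3 → p3) ∨ p4)) ∨ (p4 → (p4 → p3))) = max(0.2, 0.4) = 0.4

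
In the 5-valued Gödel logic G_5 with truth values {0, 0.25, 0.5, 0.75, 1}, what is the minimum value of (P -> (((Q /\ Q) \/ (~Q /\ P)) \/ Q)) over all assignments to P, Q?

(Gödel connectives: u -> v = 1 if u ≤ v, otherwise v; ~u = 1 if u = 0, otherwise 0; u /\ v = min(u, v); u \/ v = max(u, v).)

0.25

The minimum is attained at P = 0.5, Q = 0.25:
  (Q /\ Q) = min(0.25, 0.25) = 0.25
  ~Q: Gödel ¬ of 0.25 = 0 (operand ≠ 0)
  (~Q /\ P) = min(0, 0.5) = 0
  ((Q /\ Q) \/ (~Q /\ P)) = max(0.25, 0) = 0.25
  (((Q /\ Q) \/ (~Q /\ P)) \/ Q) = max(0.25, 0.25) = 0.25
  (P -> (((Q /\ Q) \/ (~Q /\ P)) \/ Q)): 0.5 > 0.25, so result = 0.25
Checking all 25 assignments confirms none give a value below 0.25.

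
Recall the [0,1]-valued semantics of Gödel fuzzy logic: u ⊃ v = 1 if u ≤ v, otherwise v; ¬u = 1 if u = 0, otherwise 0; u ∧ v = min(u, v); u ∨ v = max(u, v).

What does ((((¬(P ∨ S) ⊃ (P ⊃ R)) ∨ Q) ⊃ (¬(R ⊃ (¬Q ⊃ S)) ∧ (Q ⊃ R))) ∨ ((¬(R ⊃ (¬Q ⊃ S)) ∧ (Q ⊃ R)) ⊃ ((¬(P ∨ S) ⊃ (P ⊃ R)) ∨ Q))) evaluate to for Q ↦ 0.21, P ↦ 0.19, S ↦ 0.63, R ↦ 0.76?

(P ∨ S) = max(0.19, 0.63) = 0.63
¬(P ∨ S): Gödel ¬ of 0.63 = 0 (operand ≠ 0)
(P ⊃ R): 0.19 ≤ 0.76, so result = 1
(¬(P ∨ S) ⊃ (P ⊃ R)): 0 ≤ 1, so result = 1
((¬(P ∨ S) ⊃ (P ⊃ R)) ∨ Q) = max(1, 0.21) = 1
¬Q: Gödel ¬ of 0.21 = 0 (operand ≠ 0)
(¬Q ⊃ S): 0 ≤ 0.63, so result = 1
(R ⊃ (¬Q ⊃ S)): 0.76 ≤ 1, so result = 1
¬(R ⊃ (¬Q ⊃ S)): Gödel ¬ of 1 = 0 (operand ≠ 0)
(Q ⊃ R): 0.21 ≤ 0.76, so result = 1
(¬(R ⊃ (¬Q ⊃ S)) ∧ (Q ⊃ R)) = min(0, 1) = 0
(((¬(P ∨ S) ⊃ (P ⊃ R)) ∨ Q) ⊃ (¬(R ⊃ (¬Q ⊃ S)) ∧ (Q ⊃ R))): 1 > 0, so result = 0
¬Q: Gödel ¬ of 0.21 = 0 (operand ≠ 0)
(¬Q ⊃ S): 0 ≤ 0.63, so result = 1
(R ⊃ (¬Q ⊃ S)): 0.76 ≤ 1, so result = 1
¬(R ⊃ (¬Q ⊃ S)): Gödel ¬ of 1 = 0 (operand ≠ 0)
(Q ⊃ R): 0.21 ≤ 0.76, so result = 1
(¬(R ⊃ (¬Q ⊃ S)) ∧ (Q ⊃ R)) = min(0, 1) = 0
(P ∨ S) = max(0.19, 0.63) = 0.63
¬(P ∨ S): Gödel ¬ of 0.63 = 0 (operand ≠ 0)
(P ⊃ R): 0.19 ≤ 0.76, so result = 1
(¬(P ∨ S) ⊃ (P ⊃ R)): 0 ≤ 1, so result = 1
((¬(P ∨ S) ⊃ (P ⊃ R)) ∨ Q) = max(1, 0.21) = 1
((¬(R ⊃ (¬Q ⊃ S)) ∧ (Q ⊃ R)) ⊃ ((¬(P ∨ S) ⊃ (P ⊃ R)) ∨ Q)): 0 ≤ 1, so result = 1
((((¬(P ∨ S) ⊃ (P ⊃ R)) ∨ Q) ⊃ (¬(R ⊃ (¬Q ⊃ S)) ∧ (Q ⊃ R))) ∨ ((¬(R ⊃ (¬Q ⊃ S)) ∧ (Q ⊃ R)) ⊃ ((¬(P ∨ S) ⊃ (P ⊃ R)) ∨ Q))) = max(0, 1) = 1

1.00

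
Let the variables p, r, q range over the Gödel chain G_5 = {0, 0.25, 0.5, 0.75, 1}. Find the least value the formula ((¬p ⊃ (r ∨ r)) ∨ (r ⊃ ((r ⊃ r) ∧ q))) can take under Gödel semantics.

0.25

The minimum is attained at p = 0, r = 0.25, q = 0:
  ¬p: Gödel ¬ of 0 = 1 (operand is 0)
  (r ∨ r) = max(0.25, 0.25) = 0.25
  (¬p ⊃ (r ∨ r)): 1 > 0.25, so result = 0.25
  (r ⊃ r): 0.25 ≤ 0.25, so result = 1
  ((r ⊃ r) ∧ q) = min(1, 0) = 0
  (r ⊃ ((r ⊃ r) ∧ q)): 0.25 > 0, so result = 0
  ((¬p ⊃ (r ∨ r)) ∨ (r ⊃ ((r ⊃ r) ∧ q))) = max(0.25, 0) = 0.25
Checking all 125 assignments confirms none give a value below 0.25.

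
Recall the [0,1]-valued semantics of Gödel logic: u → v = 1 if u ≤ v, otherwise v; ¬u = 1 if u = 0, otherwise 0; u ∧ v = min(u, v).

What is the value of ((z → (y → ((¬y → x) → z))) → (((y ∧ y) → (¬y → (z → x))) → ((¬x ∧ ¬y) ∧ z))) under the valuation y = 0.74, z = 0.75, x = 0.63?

0.00

¬y: Gödel ¬ of 0.74 = 0 (operand ≠ 0)
(¬y → x): 0 ≤ 0.63, so result = 1
((¬y → x) → z): 1 > 0.75, so result = 0.75
(y → ((¬y → x) → z)): 0.74 ≤ 0.75, so result = 1
(z → (y → ((¬y → x) → z))): 0.75 ≤ 1, so result = 1
(y ∧ y) = min(0.74, 0.74) = 0.74
¬y: Gödel ¬ of 0.74 = 0 (operand ≠ 0)
(z → x): 0.75 > 0.63, so result = 0.63
(¬y → (z → x)): 0 ≤ 0.63, so result = 1
((y ∧ y) → (¬y → (z → x))): 0.74 ≤ 1, so result = 1
¬x: Gödel ¬ of 0.63 = 0 (operand ≠ 0)
¬y: Gödel ¬ of 0.74 = 0 (operand ≠ 0)
(¬x ∧ ¬y) = min(0, 0) = 0
((¬x ∧ ¬y) ∧ z) = min(0, 0.75) = 0
(((y ∧ y) → (¬y → (z → x))) → ((¬x ∧ ¬y) ∧ z)): 1 > 0, so result = 0
((z → (y → ((¬y → x) → z))) → (((y ∧ y) → (¬y → (z → x))) → ((¬x ∧ ¬y) ∧ z))): 1 > 0, so result = 0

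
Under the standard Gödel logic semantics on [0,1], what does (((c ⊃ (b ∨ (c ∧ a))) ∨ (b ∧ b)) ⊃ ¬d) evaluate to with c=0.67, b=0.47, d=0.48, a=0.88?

0.00

(c ∧ a) = min(0.67, 0.88) = 0.67
(b ∨ (c ∧ a)) = max(0.47, 0.67) = 0.67
(c ⊃ (b ∨ (c ∧ a))): 0.67 ≤ 0.67, so result = 1
(b ∧ b) = min(0.47, 0.47) = 0.47
((c ⊃ (b ∨ (c ∧ a))) ∨ (b ∧ b)) = max(1, 0.47) = 1
¬d: Gödel ¬ of 0.48 = 0 (operand ≠ 0)
(((c ⊃ (b ∨ (c ∧ a))) ∨ (b ∧ b)) ⊃ ¬d): 1 > 0, so result = 0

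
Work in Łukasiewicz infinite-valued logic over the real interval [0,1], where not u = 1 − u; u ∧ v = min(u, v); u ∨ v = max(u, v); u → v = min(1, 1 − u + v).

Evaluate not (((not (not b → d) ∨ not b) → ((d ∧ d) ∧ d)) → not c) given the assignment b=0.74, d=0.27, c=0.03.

not b: Łukasiewicz ¬ gives 1 − 0.74 = 0.26
(not b → d): min(1, 1 − 0.26 + 0.27) = 1
not (not b → d): Łukasiewicz ¬ gives 1 − 1 = 0
not b: Łukasiewicz ¬ gives 1 − 0.74 = 0.26
(not (not b → d) ∨ not b) = max(0, 0.26) = 0.26
(d ∧ d) = min(0.27, 0.27) = 0.27
((d ∧ d) ∧ d) = min(0.27, 0.27) = 0.27
((not (not b → d) ∨ not b) → ((d ∧ d) ∧ d)): min(1, 1 − 0.26 + 0.27) = 1
not c: Łukasiewicz ¬ gives 1 − 0.03 = 0.97
(((not (not b → d) ∨ not b) → ((d ∧ d) ∧ d)) → not c): min(1, 1 − 1 + 0.97) = 0.97
not (((not (not b → d) ∨ not b) → ((d ∧ d) ∧ d)) → not c): Łukasiewicz ¬ gives 1 − 0.97 = 0.03

0.03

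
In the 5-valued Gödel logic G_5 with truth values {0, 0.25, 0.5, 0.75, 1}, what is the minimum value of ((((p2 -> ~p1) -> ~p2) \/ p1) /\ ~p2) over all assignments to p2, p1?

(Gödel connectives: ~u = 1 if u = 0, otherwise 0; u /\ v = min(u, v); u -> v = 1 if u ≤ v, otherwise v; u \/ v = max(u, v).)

The minimum is attained at p2 = 0.25, p1 = 0:
  ~p1: Gödel ¬ of 0 = 1 (operand is 0)
  (p2 -> ~p1): 0.25 ≤ 1, so result = 1
  ~p2: Gödel ¬ of 0.25 = 0 (operand ≠ 0)
  ((p2 -> ~p1) -> ~p2): 1 > 0, so result = 0
  (((p2 -> ~p1) -> ~p2) \/ p1) = max(0, 0) = 0
  ~p2: Gödel ¬ of 0.25 = 0 (operand ≠ 0)
  ((((p2 -> ~p1) -> ~p2) \/ p1) /\ ~p2) = min(0, 0) = 0
Checking all 25 assignments confirms none give a value below 0.00.

0.00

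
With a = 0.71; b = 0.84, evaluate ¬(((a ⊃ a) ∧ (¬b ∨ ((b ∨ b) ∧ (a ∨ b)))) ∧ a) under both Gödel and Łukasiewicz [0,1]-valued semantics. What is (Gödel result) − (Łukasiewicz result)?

-0.29

Gödel evaluation:
  (a ⊃ a): 0.71 ≤ 0.71, so result = 1
  ¬b: Gödel ¬ of 0.84 = 0 (operand ≠ 0)
  (b ∨ b) = max(0.84, 0.84) = 0.84
  (a ∨ b) = max(0.71, 0.84) = 0.84
  ((b ∨ b) ∧ (a ∨ b)) = min(0.84, 0.84) = 0.84
  (¬b ∨ ((b ∨ b) ∧ (a ∨ b))) = max(0, 0.84) = 0.84
  ((a ⊃ a) ∧ (¬b ∨ ((b ∨ b) ∧ (a ∨ b)))) = min(1, 0.84) = 0.84
  (((a ⊃ a) ∧ (¬b ∨ ((b ∨ b) ∧ (a ∨ b)))) ∧ a) = min(0.84, 0.71) = 0.71
  ¬(((a ⊃ a) ∧ (¬b ∨ ((b ∨ b) ∧ (a ∨ b)))) ∧ a): Gödel ¬ of 0.71 = 0 (operand ≠ 0)
  Gödel value = 0
Łukasiewicz evaluation:
  (a ⊃ a): min(1, 1 − 0.71 + 0.71) = 1
  ¬b: Łukasiewicz ¬ gives 1 − 0.84 = 0.16
  (b ∨ b) = max(0.84, 0.84) = 0.84
  (a ∨ b) = max(0.71, 0.84) = 0.84
  ((b ∨ b) ∧ (a ∨ b)) = min(0.84, 0.84) = 0.84
  (¬b ∨ ((b ∨ b) ∧ (a ∨ b))) = max(0.16, 0.84) = 0.84
  ((a ⊃ a) ∧ (¬b ∨ ((b ∨ b) ∧ (a ∨ b)))) = min(1, 0.84) = 0.84
  (((a ⊃ a) ∧ (¬b ∨ ((b ∨ b) ∧ (a ∨ b)))) ∧ a) = min(0.84, 0.71) = 0.71
  ¬(((a ⊃ a) ∧ (¬b ∨ ((b ∨ b) ∧ (a ∨ b)))) ∧ a): Łukasiewicz ¬ gives 1 − 0.71 = 0.29
  Łukasiewicz value = 0.29
Difference: 0 − 0.29 = -0.29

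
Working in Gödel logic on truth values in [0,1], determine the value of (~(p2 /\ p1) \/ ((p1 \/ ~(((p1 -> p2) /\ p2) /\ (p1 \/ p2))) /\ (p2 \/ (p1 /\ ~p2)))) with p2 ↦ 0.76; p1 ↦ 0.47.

0.47

(p2 /\ p1) = min(0.76, 0.47) = 0.47
~(p2 /\ p1): Gödel ¬ of 0.47 = 0 (operand ≠ 0)
(p1 -> p2): 0.47 ≤ 0.76, so result = 1
((p1 -> p2) /\ p2) = min(1, 0.76) = 0.76
(p1 \/ p2) = max(0.47, 0.76) = 0.76
(((p1 -> p2) /\ p2) /\ (p1 \/ p2)) = min(0.76, 0.76) = 0.76
~(((p1 -> p2) /\ p2) /\ (p1 \/ p2)): Gödel ¬ of 0.76 = 0 (operand ≠ 0)
(p1 \/ ~(((p1 -> p2) /\ p2) /\ (p1 \/ p2))) = max(0.47, 0) = 0.47
~p2: Gödel ¬ of 0.76 = 0 (operand ≠ 0)
(p1 /\ ~p2) = min(0.47, 0) = 0
(p2 \/ (p1 /\ ~p2)) = max(0.76, 0) = 0.76
((p1 \/ ~(((p1 -> p2) /\ p2) /\ (p1 \/ p2))) /\ (p2 \/ (p1 /\ ~p2))) = min(0.47, 0.76) = 0.47
(~(p2 /\ p1) \/ ((p1 \/ ~(((p1 -> p2) /\ p2) /\ (p1 \/ p2))) /\ (p2 \/ (p1 /\ ~p2)))) = max(0, 0.47) = 0.47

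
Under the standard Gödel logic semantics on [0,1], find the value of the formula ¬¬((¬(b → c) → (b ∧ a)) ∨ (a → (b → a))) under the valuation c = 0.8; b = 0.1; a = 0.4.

(b → c): 0.1 ≤ 0.8, so result = 1
¬(b → c): Gödel ¬ of 1 = 0 (operand ≠ 0)
(b ∧ a) = min(0.1, 0.4) = 0.1
(¬(b → c) → (b ∧ a)): 0 ≤ 0.1, so result = 1
(b → a): 0.1 ≤ 0.4, so result = 1
(a → (b → a)): 0.4 ≤ 1, so result = 1
((¬(b → c) → (b ∧ a)) ∨ (a → (b → a))) = max(1, 1) = 1
¬((¬(b → c) → (b ∧ a)) ∨ (a → (b → a))): Gödel ¬ of 1 = 0 (operand ≠ 0)
¬¬((¬(b → c) → (b ∧ a)) ∨ (a → (b → a))): Gödel ¬ of 0 = 1 (operand is 0)

1.00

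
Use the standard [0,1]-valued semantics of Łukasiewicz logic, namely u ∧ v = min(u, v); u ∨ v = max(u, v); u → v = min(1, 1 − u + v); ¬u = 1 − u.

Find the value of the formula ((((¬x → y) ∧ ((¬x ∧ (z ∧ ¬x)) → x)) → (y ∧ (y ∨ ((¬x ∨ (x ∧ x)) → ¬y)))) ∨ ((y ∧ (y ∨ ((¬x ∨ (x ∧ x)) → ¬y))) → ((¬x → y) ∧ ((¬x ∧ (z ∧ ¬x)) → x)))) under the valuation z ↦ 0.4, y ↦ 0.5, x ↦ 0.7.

1.00

¬x: Łukasiewicz ¬ gives 1 − 0.7 = 0.3
(¬x → y): min(1, 1 − 0.3 + 0.5) = 1
¬x: Łukasiewicz ¬ gives 1 − 0.7 = 0.3
¬x: Łukasiewicz ¬ gives 1 − 0.7 = 0.3
(z ∧ ¬x) = min(0.4, 0.3) = 0.3
(¬x ∧ (z ∧ ¬x)) = min(0.3, 0.3) = 0.3
((¬x ∧ (z ∧ ¬x)) → x): min(1, 1 − 0.3 + 0.7) = 1
((¬x → y) ∧ ((¬x ∧ (z ∧ ¬x)) → x)) = min(1, 1) = 1
¬x: Łukasiewicz ¬ gives 1 − 0.7 = 0.3
(x ∧ x) = min(0.7, 0.7) = 0.7
(¬x ∨ (x ∧ x)) = max(0.3, 0.7) = 0.7
¬y: Łukasiewicz ¬ gives 1 − 0.5 = 0.5
((¬x ∨ (x ∧ x)) → ¬y): min(1, 1 − 0.7 + 0.5) = 0.8
(y ∨ ((¬x ∨ (x ∧ x)) → ¬y)) = max(0.5, 0.8) = 0.8
(y ∧ (y ∨ ((¬x ∨ (x ∧ x)) → ¬y))) = min(0.5, 0.8) = 0.5
(((¬x → y) ∧ ((¬x ∧ (z ∧ ¬x)) → x)) → (y ∧ (y ∨ ((¬x ∨ (x ∧ x)) → ¬y)))): min(1, 1 − 1 + 0.5) = 0.5
¬x: Łukasiewicz ¬ gives 1 − 0.7 = 0.3
(x ∧ x) = min(0.7, 0.7) = 0.7
(¬x ∨ (x ∧ x)) = max(0.3, 0.7) = 0.7
¬y: Łukasiewicz ¬ gives 1 − 0.5 = 0.5
((¬x ∨ (x ∧ x)) → ¬y): min(1, 1 − 0.7 + 0.5) = 0.8
(y ∨ ((¬x ∨ (x ∧ x)) → ¬y)) = max(0.5, 0.8) = 0.8
(y ∧ (y ∨ ((¬x ∨ (x ∧ x)) → ¬y))) = min(0.5, 0.8) = 0.5
¬x: Łukasiewicz ¬ gives 1 − 0.7 = 0.3
(¬x → y): min(1, 1 − 0.3 + 0.5) = 1
¬x: Łukasiewicz ¬ gives 1 − 0.7 = 0.3
¬x: Łukasiewicz ¬ gives 1 − 0.7 = 0.3
(z ∧ ¬x) = min(0.4, 0.3) = 0.3
(¬x ∧ (z ∧ ¬x)) = min(0.3, 0.3) = 0.3
((¬x ∧ (z ∧ ¬x)) → x): min(1, 1 − 0.3 + 0.7) = 1
((¬x → y) ∧ ((¬x ∧ (z ∧ ¬x)) → x)) = min(1, 1) = 1
((y ∧ (y ∨ ((¬x ∨ (x ∧ x)) → ¬y))) → ((¬x → y) ∧ ((¬x ∧ (z ∧ ¬x)) → x))): min(1, 1 − 0.5 + 1) = 1
((((¬x → y) ∧ ((¬x ∧ (z ∧ ¬x)) → x)) → (y ∧ (y ∨ ((¬x ∨ (x ∧ x)) → ¬y)))) ∨ ((y ∧ (y ∨ ((¬x ∨ (x ∧ x)) → ¬y))) → ((¬x → y) ∧ ((¬x ∧ (z ∧ ¬x)) → x)))) = max(0.5, 1) = 1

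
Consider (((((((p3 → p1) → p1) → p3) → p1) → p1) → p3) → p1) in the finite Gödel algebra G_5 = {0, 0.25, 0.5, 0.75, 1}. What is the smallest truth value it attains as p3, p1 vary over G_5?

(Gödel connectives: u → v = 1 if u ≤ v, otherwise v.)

0.00

The minimum is attained at p3 = 0.25, p1 = 0:
  (p3 → p1): 0.25 > 0, so result = 0
  ((p3 → p1) → p1): 0 ≤ 0, so result = 1
  (((p3 → p1) → p1) → p3): 1 > 0.25, so result = 0.25
  ((((p3 → p1) → p1) → p3) → p1): 0.25 > 0, so result = 0
  (((((p3 → p1) → p1) → p3) → p1) → p1): 0 ≤ 0, so result = 1
  ((((((p3 → p1) → p1) → p3) → p1) → p1) → p3): 1 > 0.25, so result = 0.25
  (((((((p3 → p1) → p1) → p3) → p1) → p1) → p3) → p1): 0.25 > 0, so result = 0
Checking all 25 assignments confirms none give a value below 0.00.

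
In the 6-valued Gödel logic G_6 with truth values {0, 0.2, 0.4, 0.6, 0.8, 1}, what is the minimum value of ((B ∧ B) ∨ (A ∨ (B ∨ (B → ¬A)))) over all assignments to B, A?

The minimum is attained at B = 0.2, A = 0.2:
  (B ∧ B) = min(0.2, 0.2) = 0.2
  ¬A: Gödel ¬ of 0.2 = 0 (operand ≠ 0)
  (B → ¬A): 0.2 > 0, so result = 0
  (B ∨ (B → ¬A)) = max(0.2, 0) = 0.2
  (A ∨ (B ∨ (B → ¬A))) = max(0.2, 0.2) = 0.2
  ((B ∧ B) ∨ (A ∨ (B ∨ (B → ¬A)))) = max(0.2, 0.2) = 0.2
Checking all 36 assignments confirms none give a value below 0.20.

0.20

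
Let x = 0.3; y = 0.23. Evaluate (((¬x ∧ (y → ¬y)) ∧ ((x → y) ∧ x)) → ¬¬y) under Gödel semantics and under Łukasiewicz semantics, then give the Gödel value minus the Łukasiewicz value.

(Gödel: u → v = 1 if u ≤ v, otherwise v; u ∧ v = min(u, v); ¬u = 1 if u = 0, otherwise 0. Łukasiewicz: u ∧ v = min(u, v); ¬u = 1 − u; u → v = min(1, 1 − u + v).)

Gödel evaluation:
  ¬x: Gödel ¬ of 0.3 = 0 (operand ≠ 0)
  ¬y: Gödel ¬ of 0.23 = 0 (operand ≠ 0)
  (y → ¬y): 0.23 > 0, so result = 0
  (¬x ∧ (y → ¬y)) = min(0, 0) = 0
  (x → y): 0.3 > 0.23, so result = 0.23
  ((x → y) ∧ x) = min(0.23, 0.3) = 0.23
  ((¬x ∧ (y → ¬y)) ∧ ((x → y) ∧ x)) = min(0, 0.23) = 0
  ¬y: Gödel ¬ of 0.23 = 0 (operand ≠ 0)
  ¬¬y: Gödel ¬ of 0 = 1 (operand is 0)
  (((¬x ∧ (y → ¬y)) ∧ ((x → y) ∧ x)) → ¬¬y): 0 ≤ 1, so result = 1
  Gödel value = 1
Łukasiewicz evaluation:
  ¬x: Łukasiewicz ¬ gives 1 − 0.3 = 0.7
  ¬y: Łukasiewicz ¬ gives 1 − 0.23 = 0.77
  (y → ¬y): min(1, 1 − 0.23 + 0.77) = 1
  (¬x ∧ (y → ¬y)) = min(0.7, 1) = 0.7
  (x → y): min(1, 1 − 0.3 + 0.23) = 0.93
  ((x → y) ∧ x) = min(0.93, 0.3) = 0.3
  ((¬x ∧ (y → ¬y)) ∧ ((x → y) ∧ x)) = min(0.7, 0.3) = 0.3
  ¬y: Łukasiewicz ¬ gives 1 − 0.23 = 0.77
  ¬¬y: Łukasiewicz ¬ gives 1 − 0.77 = 0.23
  (((¬x ∧ (y → ¬y)) ∧ ((x → y) ∧ x)) → ¬¬y): min(1, 1 − 0.3 + 0.23) = 0.93
  Łukasiewicz value = 0.93
Difference: 1 − 0.93 = 0.07

0.07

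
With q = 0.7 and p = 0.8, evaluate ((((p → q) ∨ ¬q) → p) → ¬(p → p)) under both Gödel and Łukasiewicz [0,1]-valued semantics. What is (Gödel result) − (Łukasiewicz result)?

-0.10

Gödel evaluation:
  (p → q): 0.8 > 0.7, so result = 0.7
  ¬q: Gödel ¬ of 0.7 = 0 (operand ≠ 0)
  ((p → q) ∨ ¬q) = max(0.7, 0) = 0.7
  (((p → q) ∨ ¬q) → p): 0.7 ≤ 0.8, so result = 1
  (p → p): 0.8 ≤ 0.8, so result = 1
  ¬(p → p): Gödel ¬ of 1 = 0 (operand ≠ 0)
  ((((p → q) ∨ ¬q) → p) → ¬(p → p)): 1 > 0, so result = 0
  Gödel value = 0
Łukasiewicz evaluation:
  (p → q): min(1, 1 − 0.8 + 0.7) = 0.9
  ¬q: Łukasiewicz ¬ gives 1 − 0.7 = 0.3
  ((p → q) ∨ ¬q) = max(0.9, 0.3) = 0.9
  (((p → q) ∨ ¬q) → p): min(1, 1 − 0.9 + 0.8) = 0.9
  (p → p): min(1, 1 − 0.8 + 0.8) = 1
  ¬(p → p): Łukasiewicz ¬ gives 1 − 1 = 0
  ((((p → q) ∨ ¬q) → p) → ¬(p → p)): min(1, 1 − 0.9 + 0) = 0.1
  Łukasiewicz value = 0.1
Difference: 0 − 0.1 = -0.10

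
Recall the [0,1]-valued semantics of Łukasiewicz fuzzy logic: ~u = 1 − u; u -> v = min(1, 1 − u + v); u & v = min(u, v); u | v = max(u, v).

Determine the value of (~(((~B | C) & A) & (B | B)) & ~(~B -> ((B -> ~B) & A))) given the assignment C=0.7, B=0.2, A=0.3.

~B: Łukasiewicz ¬ gives 1 − 0.2 = 0.8
(~B | C) = max(0.8, 0.7) = 0.8
((~B | C) & A) = min(0.8, 0.3) = 0.3
(B | B) = max(0.2, 0.2) = 0.2
(((~B | C) & A) & (B | B)) = min(0.3, 0.2) = 0.2
~(((~B | C) & A) & (B | B)): Łukasiewicz ¬ gives 1 − 0.2 = 0.8
~B: Łukasiewicz ¬ gives 1 − 0.2 = 0.8
~B: Łukasiewicz ¬ gives 1 − 0.2 = 0.8
(B -> ~B): min(1, 1 − 0.2 + 0.8) = 1
((B -> ~B) & A) = min(1, 0.3) = 0.3
(~B -> ((B -> ~B) & A)): min(1, 1 − 0.8 + 0.3) = 0.5
~(~B -> ((B -> ~B) & A)): Łukasiewicz ¬ gives 1 − 0.5 = 0.5
(~(((~B | C) & A) & (B | B)) & ~(~B -> ((B -> ~B) & A))) = min(0.8, 0.5) = 0.5

0.50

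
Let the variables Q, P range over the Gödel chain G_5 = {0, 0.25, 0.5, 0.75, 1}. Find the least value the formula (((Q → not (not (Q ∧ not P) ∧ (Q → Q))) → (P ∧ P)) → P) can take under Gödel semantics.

The minimum is attained at Q = 0.25, P = 0.25:
  not P: Gödel ¬ of 0.25 = 0 (operand ≠ 0)
  (Q ∧ not P) = min(0.25, 0) = 0
  not (Q ∧ not P): Gödel ¬ of 0 = 1 (operand is 0)
  (Q → Q): 0.25 ≤ 0.25, so result = 1
  (not (Q ∧ not P) ∧ (Q → Q)) = min(1, 1) = 1
  not (not (Q ∧ not P) ∧ (Q → Q)): Gödel ¬ of 1 = 0 (operand ≠ 0)
  (Q → not (not (Q ∧ not P) ∧ (Q → Q))): 0.25 > 0, so result = 0
  (P ∧ P) = min(0.25, 0.25) = 0.25
  ((Q → not (not (Q ∧ not P) ∧ (Q → Q))) → (P ∧ P)): 0 ≤ 0.25, so result = 1
  (((Q → not (not (Q ∧ not P) ∧ (Q → Q))) → (P ∧ P)) → P): 1 > 0.25, so result = 0.25
Checking all 25 assignments confirms none give a value below 0.25.

0.25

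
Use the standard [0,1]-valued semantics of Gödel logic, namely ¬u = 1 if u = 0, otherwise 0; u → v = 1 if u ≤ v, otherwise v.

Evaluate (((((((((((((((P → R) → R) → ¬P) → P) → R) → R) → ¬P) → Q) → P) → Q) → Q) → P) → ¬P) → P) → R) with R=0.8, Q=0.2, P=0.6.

(P → R): 0.6 ≤ 0.8, so result = 1
((P → R) → R): 1 > 0.8, so result = 0.8
¬P: Gödel ¬ of 0.6 = 0 (operand ≠ 0)
(((P → R) → R) → ¬P): 0.8 > 0, so result = 0
((((P → R) → R) → ¬P) → P): 0 ≤ 0.6, so result = 1
(((((P → R) → R) → ¬P) → P) → R): 1 > 0.8, so result = 0.8
((((((P → R) → R) → ¬P) → P) → R) → R): 0.8 ≤ 0.8, so result = 1
¬P: Gödel ¬ of 0.6 = 0 (operand ≠ 0)
(((((((P → R) → R) → ¬P) → P) → R) → R) → ¬P): 1 > 0, so result = 0
((((((((P → R) → R) → ¬P) → P) → R) → R) → ¬P) → Q): 0 ≤ 0.2, so result = 1
(((((((((P → R) → R) → ¬P) → P) → R) → R) → ¬P) → Q) → P): 1 > 0.6, so result = 0.6
((((((((((P → R) → R) → ¬P) → P) → R) → R) → ¬P) → Q) → P) → Q): 0.6 > 0.2, so result = 0.2
(((((((((((P → R) → R) → ¬P) → P) → R) → R) → ¬P) → Q) → P) → Q) → Q): 0.2 ≤ 0.2, so result = 1
((((((((((((P → R) → R) → ¬P) → P) → R) → R) → ¬P) → Q) → P) → Q) → Q) → P): 1 > 0.6, so result = 0.6
¬P: Gödel ¬ of 0.6 = 0 (operand ≠ 0)
(((((((((((((P → R) → R) → ¬P) → P) → R) → R) → ¬P) → Q) → P) → Q) → Q) → P) → ¬P): 0.6 > 0, so result = 0
((((((((((((((P → R) → R) → ¬P) → P) → R) → R) → ¬P) → Q) → P) → Q) → Q) → P) → ¬P) → P): 0 ≤ 0.6, so result = 1
(((((((((((((((P → R) → R) → ¬P) → P) → R) → R) → ¬P) → Q) → P) → Q) → Q) → P) → ¬P) → P) → R): 1 > 0.8, so result = 0.8

0.80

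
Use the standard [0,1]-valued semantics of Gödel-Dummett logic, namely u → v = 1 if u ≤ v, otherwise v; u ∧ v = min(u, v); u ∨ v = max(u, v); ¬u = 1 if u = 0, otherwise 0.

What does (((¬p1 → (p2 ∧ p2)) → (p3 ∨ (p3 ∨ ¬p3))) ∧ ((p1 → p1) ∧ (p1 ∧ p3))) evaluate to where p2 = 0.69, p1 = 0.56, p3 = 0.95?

0.56

¬p1: Gödel ¬ of 0.56 = 0 (operand ≠ 0)
(p2 ∧ p2) = min(0.69, 0.69) = 0.69
(¬p1 → (p2 ∧ p2)): 0 ≤ 0.69, so result = 1
¬p3: Gödel ¬ of 0.95 = 0 (operand ≠ 0)
(p3 ∨ ¬p3) = max(0.95, 0) = 0.95
(p3 ∨ (p3 ∨ ¬p3)) = max(0.95, 0.95) = 0.95
((¬p1 → (p2 ∧ p2)) → (p3 ∨ (p3 ∨ ¬p3))): 1 > 0.95, so result = 0.95
(p1 → p1): 0.56 ≤ 0.56, so result = 1
(p1 ∧ p3) = min(0.56, 0.95) = 0.56
((p1 → p1) ∧ (p1 ∧ p3)) = min(1, 0.56) = 0.56
(((¬p1 → (p2 ∧ p2)) → (p3 ∨ (p3 ∨ ¬p3))) ∧ ((p1 → p1) ∧ (p1 ∧ p3))) = min(0.95, 0.56) = 0.56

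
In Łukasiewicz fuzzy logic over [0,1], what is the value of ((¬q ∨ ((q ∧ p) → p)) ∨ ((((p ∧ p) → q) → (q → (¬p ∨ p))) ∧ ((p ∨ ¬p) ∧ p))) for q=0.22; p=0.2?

1.00

¬q: Łukasiewicz ¬ gives 1 − 0.22 = 0.78
(q ∧ p) = min(0.22, 0.2) = 0.2
((q ∧ p) → p): min(1, 1 − 0.2 + 0.2) = 1
(¬q ∨ ((q ∧ p) → p)) = max(0.78, 1) = 1
(p ∧ p) = min(0.2, 0.2) = 0.2
((p ∧ p) → q): min(1, 1 − 0.2 + 0.22) = 1
¬p: Łukasiewicz ¬ gives 1 − 0.2 = 0.8
(¬p ∨ p) = max(0.8, 0.2) = 0.8
(q → (¬p ∨ p)): min(1, 1 − 0.22 + 0.8) = 1
(((p ∧ p) → q) → (q → (¬p ∨ p))): min(1, 1 − 1 + 1) = 1
¬p: Łukasiewicz ¬ gives 1 − 0.2 = 0.8
(p ∨ ¬p) = max(0.2, 0.8) = 0.8
((p ∨ ¬p) ∧ p) = min(0.8, 0.2) = 0.2
((((p ∧ p) → q) → (q → (¬p ∨ p))) ∧ ((p ∨ ¬p) ∧ p)) = min(1, 0.2) = 0.2
((¬q ∨ ((q ∧ p) → p)) ∨ ((((p ∧ p) → q) → (q → (¬p ∨ p))) ∧ ((p ∨ ¬p) ∧ p))) = max(1, 0.2) = 1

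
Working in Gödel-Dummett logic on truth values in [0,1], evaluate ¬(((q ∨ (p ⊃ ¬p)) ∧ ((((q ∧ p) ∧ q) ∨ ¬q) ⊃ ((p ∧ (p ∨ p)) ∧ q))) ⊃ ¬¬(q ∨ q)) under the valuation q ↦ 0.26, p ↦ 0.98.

0.00

¬p: Gödel ¬ of 0.98 = 0 (operand ≠ 0)
(p ⊃ ¬p): 0.98 > 0, so result = 0
(q ∨ (p ⊃ ¬p)) = max(0.26, 0) = 0.26
(q ∧ p) = min(0.26, 0.98) = 0.26
((q ∧ p) ∧ q) = min(0.26, 0.26) = 0.26
¬q: Gödel ¬ of 0.26 = 0 (operand ≠ 0)
(((q ∧ p) ∧ q) ∨ ¬q) = max(0.26, 0) = 0.26
(p ∨ p) = max(0.98, 0.98) = 0.98
(p ∧ (p ∨ p)) = min(0.98, 0.98) = 0.98
((p ∧ (p ∨ p)) ∧ q) = min(0.98, 0.26) = 0.26
((((q ∧ p) ∧ q) ∨ ¬q) ⊃ ((p ∧ (p ∨ p)) ∧ q)): 0.26 ≤ 0.26, so result = 1
((q ∨ (p ⊃ ¬p)) ∧ ((((q ∧ p) ∧ q) ∨ ¬q) ⊃ ((p ∧ (p ∨ p)) ∧ q))) = min(0.26, 1) = 0.26
(q ∨ q) = max(0.26, 0.26) = 0.26
¬(q ∨ q): Gödel ¬ of 0.26 = 0 (operand ≠ 0)
¬¬(q ∨ q): Gödel ¬ of 0 = 1 (operand is 0)
(((q ∨ (p ⊃ ¬p)) ∧ ((((q ∧ p) ∧ q) ∨ ¬q) ⊃ ((p ∧ (p ∨ p)) ∧ q))) ⊃ ¬¬(q ∨ q)): 0.26 ≤ 1, so result = 1
¬(((q ∨ (p ⊃ ¬p)) ∧ ((((q ∧ p) ∧ q) ∨ ¬q) ⊃ ((p ∧ (p ∨ p)) ∧ q))) ⊃ ¬¬(q ∨ q)): Gödel ¬ of 1 = 0 (operand ≠ 0)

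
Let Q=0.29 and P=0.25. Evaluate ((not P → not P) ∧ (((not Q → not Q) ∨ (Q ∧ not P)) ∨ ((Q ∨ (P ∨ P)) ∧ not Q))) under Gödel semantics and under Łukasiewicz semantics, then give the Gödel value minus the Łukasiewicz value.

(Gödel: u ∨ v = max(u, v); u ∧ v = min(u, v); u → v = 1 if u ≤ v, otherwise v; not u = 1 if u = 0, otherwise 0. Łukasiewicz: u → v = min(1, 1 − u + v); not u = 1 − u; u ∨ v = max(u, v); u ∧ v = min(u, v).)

0.00

Gödel evaluation:
  not P: Gödel ¬ of 0.25 = 0 (operand ≠ 0)
  not P: Gödel ¬ of 0.25 = 0 (operand ≠ 0)
  (not P → not P): 0 ≤ 0, so result = 1
  not Q: Gödel ¬ of 0.29 = 0 (operand ≠ 0)
  not Q: Gödel ¬ of 0.29 = 0 (operand ≠ 0)
  (not Q → not Q): 0 ≤ 0, so result = 1
  not P: Gödel ¬ of 0.25 = 0 (operand ≠ 0)
  (Q ∧ not P) = min(0.29, 0) = 0
  ((not Q → not Q) ∨ (Q ∧ not P)) = max(1, 0) = 1
  (P ∨ P) = max(0.25, 0.25) = 0.25
  (Q ∨ (P ∨ P)) = max(0.29, 0.25) = 0.29
  not Q: Gödel ¬ of 0.29 = 0 (operand ≠ 0)
  ((Q ∨ (P ∨ P)) ∧ not Q) = min(0.29, 0) = 0
  (((not Q → not Q) ∨ (Q ∧ not P)) ∨ ((Q ∨ (P ∨ P)) ∧ not Q)) = max(1, 0) = 1
  ((not P → not P) ∧ (((not Q → not Q) ∨ (Q ∧ not P)) ∨ ((Q ∨ (P ∨ P)) ∧ not Q))) = min(1, 1) = 1
  Gödel value = 1
Łukasiewicz evaluation:
  not P: Łukasiewicz ¬ gives 1 − 0.25 = 0.75
  not P: Łukasiewicz ¬ gives 1 − 0.25 = 0.75
  (not P → not P): min(1, 1 − 0.75 + 0.75) = 1
  not Q: Łukasiewicz ¬ gives 1 − 0.29 = 0.71
  not Q: Łukasiewicz ¬ gives 1 − 0.29 = 0.71
  (not Q → not Q): min(1, 1 − 0.71 + 0.71) = 1
  not P: Łukasiewicz ¬ gives 1 − 0.25 = 0.75
  (Q ∧ not P) = min(0.29, 0.75) = 0.29
  ((not Q → not Q) ∨ (Q ∧ not P)) = max(1, 0.29) = 1
  (P ∨ P) = max(0.25, 0.25) = 0.25
  (Q ∨ (P ∨ P)) = max(0.29, 0.25) = 0.29
  not Q: Łukasiewicz ¬ gives 1 − 0.29 = 0.71
  ((Q ∨ (P ∨ P)) ∧ not Q) = min(0.29, 0.71) = 0.29
  (((not Q → not Q) ∨ (Q ∧ not P)) ∨ ((Q ∨ (P ∨ P)) ∧ not Q)) = max(1, 0.29) = 1
  ((not P → not P) ∧ (((not Q → not Q) ∨ (Q ∧ not P)) ∨ ((Q ∨ (P ∨ P)) ∧ not Q))) = min(1, 1) = 1
  Łukasiewicz value = 1
Difference: 1 − 1 = 0.00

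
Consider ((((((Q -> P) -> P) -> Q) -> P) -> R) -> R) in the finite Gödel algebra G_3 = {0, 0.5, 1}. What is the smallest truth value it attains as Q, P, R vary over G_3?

0.00

The minimum is attained at Q = 0, P = 0, R = 0:
  (Q -> P): 0 ≤ 0, so result = 1
  ((Q -> P) -> P): 1 > 0, so result = 0
  (((Q -> P) -> P) -> Q): 0 ≤ 0, so result = 1
  ((((Q -> P) -> P) -> Q) -> P): 1 > 0, so result = 0
  (((((Q -> P) -> P) -> Q) -> P) -> R): 0 ≤ 0, so result = 1
  ((((((Q -> P) -> P) -> Q) -> P) -> R) -> R): 1 > 0, so result = 0
Checking all 27 assignments confirms none give a value below 0.00.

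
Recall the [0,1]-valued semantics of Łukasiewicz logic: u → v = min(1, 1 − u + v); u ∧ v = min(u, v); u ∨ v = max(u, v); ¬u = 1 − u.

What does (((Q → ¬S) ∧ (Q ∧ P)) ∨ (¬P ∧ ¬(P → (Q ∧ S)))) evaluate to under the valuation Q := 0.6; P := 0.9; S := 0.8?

¬S: Łukasiewicz ¬ gives 1 − 0.8 = 0.2
(Q → ¬S): min(1, 1 − 0.6 + 0.2) = 0.6
(Q ∧ P) = min(0.6, 0.9) = 0.6
((Q → ¬S) ∧ (Q ∧ P)) = min(0.6, 0.6) = 0.6
¬P: Łukasiewicz ¬ gives 1 − 0.9 = 0.1
(Q ∧ S) = min(0.6, 0.8) = 0.6
(P → (Q ∧ S)): min(1, 1 − 0.9 + 0.6) = 0.7
¬(P → (Q ∧ S)): Łukasiewicz ¬ gives 1 − 0.7 = 0.3
(¬P ∧ ¬(P → (Q ∧ S))) = min(0.1, 0.3) = 0.1
(((Q → ¬S) ∧ (Q ∧ P)) ∨ (¬P ∧ ¬(P → (Q ∧ S)))) = max(0.6, 0.1) = 0.6

0.60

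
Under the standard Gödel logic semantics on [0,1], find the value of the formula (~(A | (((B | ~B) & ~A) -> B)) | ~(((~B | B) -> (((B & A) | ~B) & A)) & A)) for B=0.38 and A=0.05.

0.00

~B: Gödel ¬ of 0.38 = 0 (operand ≠ 0)
(B | ~B) = max(0.38, 0) = 0.38
~A: Gödel ¬ of 0.05 = 0 (operand ≠ 0)
((B | ~B) & ~A) = min(0.38, 0) = 0
(((B | ~B) & ~A) -> B): 0 ≤ 0.38, so result = 1
(A | (((B | ~B) & ~A) -> B)) = max(0.05, 1) = 1
~(A | (((B | ~B) & ~A) -> B)): Gödel ¬ of 1 = 0 (operand ≠ 0)
~B: Gödel ¬ of 0.38 = 0 (operand ≠ 0)
(~B | B) = max(0, 0.38) = 0.38
(B & A) = min(0.38, 0.05) = 0.05
~B: Gödel ¬ of 0.38 = 0 (operand ≠ 0)
((B & A) | ~B) = max(0.05, 0) = 0.05
(((B & A) | ~B) & A) = min(0.05, 0.05) = 0.05
((~B | B) -> (((B & A) | ~B) & A)): 0.38 > 0.05, so result = 0.05
(((~B | B) -> (((B & A) | ~B) & A)) & A) = min(0.05, 0.05) = 0.05
~(((~B | B) -> (((B & A) | ~B) & A)) & A): Gödel ¬ of 0.05 = 0 (operand ≠ 0)
(~(A | (((B | ~B) & ~A) -> B)) | ~(((~B | B) -> (((B & A) | ~B) & A)) & A)) = max(0, 0) = 0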